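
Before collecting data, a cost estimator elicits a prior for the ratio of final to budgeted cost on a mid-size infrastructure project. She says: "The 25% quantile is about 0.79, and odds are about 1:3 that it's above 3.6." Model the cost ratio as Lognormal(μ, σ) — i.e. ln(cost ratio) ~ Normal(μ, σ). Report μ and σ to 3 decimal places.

If T ~ Lognormal(μ,σ) then ln T ~ Normal(μ,σ), so the p-quantile of ln T is μ + z_p·σ.
ln(0.79) = -0.2357 and ln(3.6) = 1.281; z_{0.25} = -0.6745, z_{0.75} = 0.6745.
σ = (1.281 − -0.2357)/(0.6745 − (-0.6745)) = 1.124.
μ = -0.2357 − (-0.6745)·1.124 = 0.523.

μ ≈ 0.523, σ ≈ 1.124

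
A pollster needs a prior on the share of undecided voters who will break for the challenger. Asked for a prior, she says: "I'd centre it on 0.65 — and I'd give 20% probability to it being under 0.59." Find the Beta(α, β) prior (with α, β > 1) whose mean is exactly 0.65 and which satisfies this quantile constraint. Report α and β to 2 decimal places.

α ≈ 28.48, β ≈ 15.34

With mean 0.65 fixed, write α = 0.65s, β = 0.35s where s = α+β.
Need P(θ < 0.59) = 0.2 under Beta(0.65s, 0.35s). Normal approximation: (q−m)/√(m(1−m)/s) ≈ z_{0.2} = -0.842, so s ≈ 0.65·0.35·(-0.842)²/(0.59−0.65)² = 44.8.
At s = 44.8: P(θ<0.59) ≈ 0.198. Adjusting to match 0.2 gives s ≈ 43.82.
So α = 0.65·43.82 ≈ 28.48, β = 0.35·43.82 ≈ 15.34.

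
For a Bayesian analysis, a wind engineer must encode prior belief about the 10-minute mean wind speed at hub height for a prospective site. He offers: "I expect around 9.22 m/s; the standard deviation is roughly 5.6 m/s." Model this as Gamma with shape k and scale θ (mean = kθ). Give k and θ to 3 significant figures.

k ≈ 2.71, θ ≈ 3.4

For Gamma(k, scale θ): mean = kθ, variance = kθ², so CV = 1/√k.
CV = SD/mean = 5.6/9.22 = 0.6074, hence k = 1/CV² = 2.71.
Then θ = mean/k = 9.22/2.71 = 3.4.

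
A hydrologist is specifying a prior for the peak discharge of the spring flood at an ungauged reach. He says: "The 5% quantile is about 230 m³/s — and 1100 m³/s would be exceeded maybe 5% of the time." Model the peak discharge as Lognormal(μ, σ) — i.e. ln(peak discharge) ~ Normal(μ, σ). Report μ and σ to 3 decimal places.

μ ≈ 6.221, σ ≈ 0.476

If T ~ Lognormal(μ,σ) then ln T ~ Normal(μ,σ), so the p-quantile of ln T is μ + z_p·σ.
ln(230) = 5.438 and ln(1100) = 7.003; z_{0.05} = -1.645, z_{0.95} = 1.645.
σ = (7.003 − 5.438)/(1.645 − (-1.645)) = 0.476.
μ = 5.438 − (-1.645)·0.476 = 6.221.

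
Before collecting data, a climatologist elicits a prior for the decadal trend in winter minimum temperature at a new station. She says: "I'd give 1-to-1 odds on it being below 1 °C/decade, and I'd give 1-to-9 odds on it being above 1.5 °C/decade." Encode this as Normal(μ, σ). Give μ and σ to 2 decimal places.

For Normal(μ,σ), the p-quantile is μ + z_p·σ. Here z_{0.5} = 0, z_{0.9} = 1.282.
So 1 = μ + 0σ and 1.5 = μ + 1.282σ.
Subtracting: σ = (1.5 − 1)/(1.282 − (0)) = 0.39.
Then μ = 1 − (0)·0.39 = 1.00.

μ = 1.00, σ = 0.39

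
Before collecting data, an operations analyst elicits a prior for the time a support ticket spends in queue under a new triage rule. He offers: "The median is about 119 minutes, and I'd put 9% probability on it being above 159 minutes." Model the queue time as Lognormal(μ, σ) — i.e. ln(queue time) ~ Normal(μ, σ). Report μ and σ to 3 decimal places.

μ ≈ 4.779, σ ≈ 0.216

If T ~ Lognormal(μ,σ) then ln T ~ Normal(μ,σ), so the p-quantile of ln T is μ + z_p·σ.
ln(119) = 4.779 and ln(159) = 5.069; z_{0.5} = 0, z_{0.91} = 1.341.
σ = (5.069 − 4.779)/(1.341 − (0)) = 0.216.
μ = 4.779 − (0)·0.216 = 4.779.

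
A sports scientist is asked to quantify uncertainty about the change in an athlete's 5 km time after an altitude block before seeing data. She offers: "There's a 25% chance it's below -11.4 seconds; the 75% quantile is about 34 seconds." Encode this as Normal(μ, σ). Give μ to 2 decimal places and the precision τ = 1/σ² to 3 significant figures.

μ = 11.30, τ = 0.000883

The p-quantile of Normal(μ,σ) is μ + z_p·σ, with z_{0.25} = -0.6745 and z_{0.75} = 0.6745.
Eliminate σ: μ = (z₂·x₁ − z₁·x₂)/(z₂ − z₁) = (0.6745·-11.4 − (-0.6745)·34)/1.349 = 11.30.
Then σ = (x₂ − x₁)/(z₂ − z₁) = (34 − -11.4)/1.349 = 33.66.
Precision τ = 1/σ² = 1/33.66² = 0.000883.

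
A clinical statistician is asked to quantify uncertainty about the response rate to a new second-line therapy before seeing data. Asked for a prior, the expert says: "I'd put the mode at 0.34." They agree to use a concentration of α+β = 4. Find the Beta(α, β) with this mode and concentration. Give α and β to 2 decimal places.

For α,β > 1 the Beta mode is (α−1)/(α+β−2). With α+β = 4, the mode is (α−1)/2.
Set (α−1)/2 = 0.34 → α = 1 + 0.34·2 = 1.68.
β = 4 − α = 2.32.

α = 1.68, β = 2.32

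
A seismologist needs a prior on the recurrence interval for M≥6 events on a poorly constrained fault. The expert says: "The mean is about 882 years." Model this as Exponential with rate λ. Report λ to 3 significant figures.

Exponential mean = 1/λ, so λ = 1/882.0 = 0.00113.

λ ≈ 0.00113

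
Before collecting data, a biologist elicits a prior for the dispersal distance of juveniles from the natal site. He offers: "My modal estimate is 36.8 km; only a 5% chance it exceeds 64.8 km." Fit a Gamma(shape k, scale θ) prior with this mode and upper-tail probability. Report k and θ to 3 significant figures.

k ≈ 9.71, θ ≈ 4.22

Gamma(k,θ) with k>1 has mode (k−1)θ, so θ = 36.8/(k−1).
Need P(X < 64.8) = 0.95 with θ tied to k this way. Start at k = 2, θ = 36.8: P(X<64.8) ≈ 0.525.
Too low — raise k to concentrate. Iterating converges to k ≈ 9.71.
Then θ = 36.8/(9.71−1) ≈ 4.22.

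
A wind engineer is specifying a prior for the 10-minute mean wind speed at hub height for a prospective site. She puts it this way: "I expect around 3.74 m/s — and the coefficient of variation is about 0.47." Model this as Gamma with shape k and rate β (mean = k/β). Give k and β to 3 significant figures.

For Gamma(k, rate β): mean = k/β, variance = k/β², so CV = 1/√k.
CV = 0.47, hence k = 1/CV² = 4.53.
Then β = k/mean = 4.53/3.74 = 1.21.

k ≈ 4.53, β ≈ 1.21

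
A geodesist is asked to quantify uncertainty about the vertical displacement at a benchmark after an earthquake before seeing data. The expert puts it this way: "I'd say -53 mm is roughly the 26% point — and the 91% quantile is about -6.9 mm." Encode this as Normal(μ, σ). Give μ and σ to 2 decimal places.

μ = -38.05, σ = 23.23

The p-quantile of Normal(μ,σ) is μ + z_p·σ, with z_{0.26} = -0.6433 and z_{0.91} = 1.341.
Eliminate σ: μ = (z₂·x₁ − z₁·x₂)/(z₂ − z₁) = (1.341·-53 − (-0.6433)·-6.9)/1.984 = -38.05.
Then σ = (x₂ − x₁)/(z₂ − z₁) = (-6.9 − -53)/1.984 = 23.23.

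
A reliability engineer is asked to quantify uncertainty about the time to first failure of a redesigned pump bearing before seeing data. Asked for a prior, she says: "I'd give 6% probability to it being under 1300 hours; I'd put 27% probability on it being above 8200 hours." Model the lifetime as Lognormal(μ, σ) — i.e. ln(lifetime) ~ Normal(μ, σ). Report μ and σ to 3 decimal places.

If T ~ Lognormal(μ,σ) then ln T ~ Normal(μ,σ), so the p-quantile of ln T is μ + z_p·σ.
ln(1300) = 7.17 and ln(8200) = 9.012; z_{0.06} = -1.555, z_{0.73} = 0.6128.
σ = (9.012 − 7.17)/(0.6128 − (-1.555)) = 0.850.
μ = 7.17 − (-1.555)·0.850 = 8.491.

μ ≈ 8.491, σ ≈ 0.850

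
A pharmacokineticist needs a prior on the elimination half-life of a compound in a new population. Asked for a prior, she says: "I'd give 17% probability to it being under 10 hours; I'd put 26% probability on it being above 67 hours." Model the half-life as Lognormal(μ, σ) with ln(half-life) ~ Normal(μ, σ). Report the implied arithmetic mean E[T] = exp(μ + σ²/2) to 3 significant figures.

If T ~ Lognormal(μ,σ) then ln T ~ Normal(μ,σ), so the p-quantile of ln T is μ + z_p·σ.
ln(10) = 2.303 and ln(67) = 4.205; z_{0.17} = -0.9542, z_{0.74} = 0.6433.
σ = (4.205 − 2.303)/(0.6433 − (-0.9542)) = 1.191.
μ = 2.303 − (-0.9542)·1.191 = 3.439.
E[T] = exp(μ + σ²/2) = exp(3.439 + 0.7088) = 63.3 hours.

E[T] ≈ 63.3 hours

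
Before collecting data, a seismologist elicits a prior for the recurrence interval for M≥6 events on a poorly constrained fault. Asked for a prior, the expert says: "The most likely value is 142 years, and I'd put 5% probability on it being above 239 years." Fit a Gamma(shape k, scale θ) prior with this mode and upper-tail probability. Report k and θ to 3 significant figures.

Gamma(k,θ) with k>1 has mode (k−1)θ, so θ = 142/(k−1).
Need P(X < 239) = 0.95 with θ tied to k this way. Start at k = 2, θ = 142: P(X<239) ≈ 0.501.
Too low — raise k to concentrate. Iterating converges to k ≈ 11.3.
Then θ = 142/(11.3−1) ≈ 13.8.

k ≈ 11.3, θ ≈ 13.8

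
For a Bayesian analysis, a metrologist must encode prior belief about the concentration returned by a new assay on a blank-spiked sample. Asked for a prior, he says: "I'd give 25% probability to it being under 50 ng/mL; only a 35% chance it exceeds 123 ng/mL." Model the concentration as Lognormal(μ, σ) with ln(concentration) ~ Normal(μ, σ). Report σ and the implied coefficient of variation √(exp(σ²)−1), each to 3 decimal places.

If T ~ Lognormal(μ,σ) then ln T ~ Normal(μ,σ), so the p-quantile of ln T is μ + z_p·σ.
ln(50) = 3.912 and ln(123) = 4.812; z_{0.25} = -0.6745, z_{0.65} = 0.3853.
σ = (4.812 − 3.912)/(0.3853 − (-0.6745)) = 0.849.
μ = 3.912 − (-0.6745)·0.849 = 4.485.
CV = √(exp(σ²)−1) = √(exp(0.7214)−1) = 1.028.

σ ≈ 0.849, CV ≈ 1.028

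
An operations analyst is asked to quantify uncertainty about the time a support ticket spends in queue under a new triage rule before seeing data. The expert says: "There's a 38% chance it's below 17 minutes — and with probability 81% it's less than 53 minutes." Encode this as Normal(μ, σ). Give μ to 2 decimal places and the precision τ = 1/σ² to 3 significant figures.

For Normal(μ,σ), the p-quantile is μ + z_p·σ. Here z_{0.38} = -0.3055, z_{0.81} = 0.8779.
So 17 = μ − 0.3055σ and 53 = μ + 0.8779σ.
Subtracting: σ = (53 − 17)/(0.8779 − (-0.3055)) = 30.42.
Then μ = 17 − (-0.3055)·30.42 = 26.29.
Precision τ = 1/σ² = 1/30.42² = 0.00108.

μ = 26.29, τ = 0.00108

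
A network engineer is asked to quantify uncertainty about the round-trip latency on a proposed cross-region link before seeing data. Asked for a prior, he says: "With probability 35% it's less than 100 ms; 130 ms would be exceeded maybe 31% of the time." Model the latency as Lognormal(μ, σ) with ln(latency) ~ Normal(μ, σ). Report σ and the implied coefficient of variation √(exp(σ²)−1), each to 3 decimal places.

σ ≈ 0.298, CV ≈ 0.304

If T ~ Lognormal(μ,σ) then ln T ~ Normal(μ,σ), so the p-quantile of ln T is μ + z_p·σ.
ln(100) = 4.605 and ln(130) = 4.868; z_{0.35} = -0.3853, z_{0.69} = 0.4959.
σ = (4.868 − 4.605)/(0.4959 − (-0.3853)) = 0.298.
μ = 4.605 − (-0.3853)·0.298 = 4.720.
CV = √(exp(σ²)−1) = √(exp(0.0887)−1) = 0.304.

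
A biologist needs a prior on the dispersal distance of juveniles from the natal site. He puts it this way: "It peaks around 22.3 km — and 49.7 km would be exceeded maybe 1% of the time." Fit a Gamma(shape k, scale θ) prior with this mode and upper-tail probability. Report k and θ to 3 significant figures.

k ≈ 8.49, θ ≈ 2.98

Gamma(k,θ) with k>1 has mode (k−1)θ, so θ = 22.3/(k−1).
Need P(X < 49.7) = 0.99 with θ tied to k this way. Start at k = 2, θ = 22.3: P(X<49.7) ≈ 0.652.
Too low — raise k to concentrate. Iterating converges to k ≈ 8.49.
Then θ = 22.3/(8.49−1) ≈ 2.98.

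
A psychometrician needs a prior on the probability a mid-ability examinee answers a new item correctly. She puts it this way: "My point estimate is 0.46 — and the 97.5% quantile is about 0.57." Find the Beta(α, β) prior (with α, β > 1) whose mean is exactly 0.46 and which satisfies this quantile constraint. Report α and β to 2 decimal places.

α ≈ 36.25, β ≈ 42.56

With mean 0.46 fixed, write α = 0.46s, β = 0.54s where s = α+β.
Need P(θ < 0.57) = 0.975 under Beta(0.46s, 0.54s). Normal approximation: (q−m)/√(m(1−m)/s) ≈ z_{0.975} = 1.96, so s ≈ 0.46·0.54·(1.96)²/(0.57−0.46)² = 78.9.
At s = 78.9: P(θ<0.57) ≈ 0.975. Adjusting to match 0.975 gives s ≈ 78.81.
So α = 0.46·78.81 ≈ 36.25, β = 0.54·78.81 ≈ 42.56.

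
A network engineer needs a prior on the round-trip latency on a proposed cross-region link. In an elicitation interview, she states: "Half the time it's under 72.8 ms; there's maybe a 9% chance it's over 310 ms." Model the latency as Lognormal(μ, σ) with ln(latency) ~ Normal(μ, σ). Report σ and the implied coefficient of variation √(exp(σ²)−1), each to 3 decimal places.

If T ~ Lognormal(μ,σ) then ln T ~ Normal(μ,σ), so the p-quantile of ln T is μ + z_p·σ.
ln(72.8) = 4.288 and ln(310) = 5.737; z_{0.5} = 0, z_{0.91} = 1.341.
σ = (5.737 − 4.288)/(1.341 − (0)) = 1.081.
μ = 4.288 − (0)·1.081 = 4.288.
CV = √(exp(σ²)−1) = √(exp(1.1678)−1) = 1.488.

σ ≈ 1.081, CV ≈ 1.488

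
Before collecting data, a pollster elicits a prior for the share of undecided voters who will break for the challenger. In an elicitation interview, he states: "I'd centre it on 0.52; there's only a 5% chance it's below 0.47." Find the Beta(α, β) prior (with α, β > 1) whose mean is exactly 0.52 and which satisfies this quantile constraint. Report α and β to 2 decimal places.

With mean 0.52 fixed, write α = 0.52s, β = 0.48s where s = α+β.
Need P(θ < 0.47) = 0.05 under Beta(0.52s, 0.48s). Normal approximation: (q−m)/√(m(1−m)/s) ≈ z_{0.05} = -1.64, so s ≈ 0.52·0.48·(-1.64)²/(0.47−0.52)² = 270.1.
At s = 270.1: P(θ<0.47) ≈ 0.050. Adjusting to match 0.05 gives s ≈ 270.18.
So α = 0.52·270.18 ≈ 140.49, β = 0.48·270.18 ≈ 129.69.

α ≈ 140.49, β ≈ 129.69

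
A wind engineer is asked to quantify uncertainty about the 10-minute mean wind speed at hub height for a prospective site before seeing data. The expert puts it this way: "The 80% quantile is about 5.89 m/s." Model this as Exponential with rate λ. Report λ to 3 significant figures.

P(T < 5.89) = 1 − e^(−λ·5.89) = 0.8, so λ = −ln(1−0.8)/5.89 = −ln(0.2)/5.89 = 0.273.

λ ≈ 0.273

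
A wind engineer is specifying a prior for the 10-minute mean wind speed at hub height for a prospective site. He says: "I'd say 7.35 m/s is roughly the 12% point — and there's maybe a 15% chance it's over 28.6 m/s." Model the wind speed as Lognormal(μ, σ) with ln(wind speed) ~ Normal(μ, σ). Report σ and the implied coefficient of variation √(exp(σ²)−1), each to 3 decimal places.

σ ≈ 0.614, CV ≈ 0.677

If T ~ Lognormal(μ,σ) then ln T ~ Normal(μ,σ), so the p-quantile of ln T is μ + z_p·σ.
ln(7.35) = 1.995 and ln(28.6) = 3.353; z_{0.12} = -1.175, z_{0.85} = 1.036.
σ = (3.353 − 1.995)/(1.036 − (-1.175)) = 0.614.
μ = 1.995 − (-1.175)·0.614 = 2.717.
CV = √(exp(σ²)−1) = √(exp(0.3775)−1) = 0.677.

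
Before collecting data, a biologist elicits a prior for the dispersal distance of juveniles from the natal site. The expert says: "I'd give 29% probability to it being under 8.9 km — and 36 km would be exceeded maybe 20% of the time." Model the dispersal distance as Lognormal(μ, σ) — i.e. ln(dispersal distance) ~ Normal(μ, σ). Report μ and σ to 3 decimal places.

If T ~ Lognormal(μ,σ) then ln T ~ Normal(μ,σ), so the p-quantile of ln T is μ + z_p·σ.
ln(8.9) = 2.186 and ln(36) = 3.584; z_{0.29} = -0.5534, z_{0.8} = 0.8416.
σ = (3.584 − 2.186)/(0.8416 − (-0.5534)) = 1.002.
μ = 2.186 − (-0.5534)·1.002 = 2.740.

μ ≈ 2.740, σ ≈ 1.002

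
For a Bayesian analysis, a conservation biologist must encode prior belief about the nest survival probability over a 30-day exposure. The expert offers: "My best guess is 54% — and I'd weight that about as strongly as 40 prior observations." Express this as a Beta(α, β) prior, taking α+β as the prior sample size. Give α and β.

α = 21.6, β = 18.4

Under the effective-sample-size interpretation, Beta(α, β) has prior mean α/(α+β) and prior sample size α+β.
So α+β = 40 and α/(α+β) = 0.54, giving α = 0.54·40 = 21.6 and β = 40 − 21.6 = 18.4.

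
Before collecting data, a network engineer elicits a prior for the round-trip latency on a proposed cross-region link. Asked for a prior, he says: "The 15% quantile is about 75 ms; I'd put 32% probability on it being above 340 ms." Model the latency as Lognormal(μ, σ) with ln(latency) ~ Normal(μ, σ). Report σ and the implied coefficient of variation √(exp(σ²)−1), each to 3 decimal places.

σ ≈ 1.005, CV ≈ 1.321

If T ~ Lognormal(μ,σ) then ln T ~ Normal(μ,σ), so the p-quantile of ln T is μ + z_p·σ.
ln(75) = 4.317 and ln(340) = 5.829; z_{0.15} = -1.036, z_{0.68} = 0.4677.
σ = (5.829 − 4.317)/(0.4677 − (-1.036)) = 1.005.
μ = 4.317 − (-1.036)·1.005 = 5.359.
CV = √(exp(σ²)−1) = √(exp(1.0098)−1) = 1.321.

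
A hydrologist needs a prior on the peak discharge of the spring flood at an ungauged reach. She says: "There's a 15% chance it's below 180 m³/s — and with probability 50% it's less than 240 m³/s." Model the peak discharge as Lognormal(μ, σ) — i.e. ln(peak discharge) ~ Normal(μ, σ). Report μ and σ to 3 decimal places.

If T ~ Lognormal(μ,σ) then ln T ~ Normal(μ,σ), so the p-quantile of ln T is μ + z_p·σ.
ln(180) = 5.193 and ln(240) = 5.481; z_{0.15} = -1.036, z_{0.5} = 0.
σ = (5.481 − 5.193)/(0 − (-1.036)) = 0.278.
μ = 5.193 − (-1.036)·0.278 = 5.481.

μ ≈ 5.481, σ ≈ 0.278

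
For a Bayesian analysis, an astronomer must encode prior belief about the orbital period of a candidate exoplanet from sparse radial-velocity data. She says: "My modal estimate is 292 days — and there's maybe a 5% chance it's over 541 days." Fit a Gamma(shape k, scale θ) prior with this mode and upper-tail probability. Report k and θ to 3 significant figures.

k ≈ 8.32, θ ≈ 39.9

Gamma(k,θ) with k>1 has mode (k−1)θ, so θ = 292/(k−1).
Need P(X < 541) = 0.95 with θ tied to k this way. Start at k = 2, θ = 292: P(X<541) ≈ 0.553.
Too low — raise k to concentrate. Iterating converges to k ≈ 8.32.
Then θ = 292/(8.32−1) ≈ 39.9.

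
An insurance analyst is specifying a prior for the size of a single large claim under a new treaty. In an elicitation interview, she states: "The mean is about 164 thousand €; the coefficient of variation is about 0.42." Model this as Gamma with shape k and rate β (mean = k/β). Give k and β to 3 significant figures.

k ≈ 5.67, β ≈ 0.0346

For Gamma(k, rate β): mean = k/β, variance = k/β², so CV = 1/√k.
CV = 0.42, hence k = 1/CV² = 5.67.
Then β = k/mean = 5.67/164 = 0.0346.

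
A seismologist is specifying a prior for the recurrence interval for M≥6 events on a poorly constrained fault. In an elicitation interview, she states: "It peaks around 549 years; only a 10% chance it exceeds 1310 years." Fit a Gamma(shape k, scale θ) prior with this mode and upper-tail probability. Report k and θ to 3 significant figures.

k ≈ 3.54, θ ≈ 216

Gamma(k,θ) with k>1 has mode (k−1)θ, so θ = 549/(k−1).
Need P(X < 1310) = 0.9 with θ tied to k this way. Start at k = 2, θ = 549: P(X<1310) ≈ 0.689.
Too low — raise k to concentrate. Iterating converges to k ≈ 3.54.
Then θ = 549/(3.54−1) ≈ 216.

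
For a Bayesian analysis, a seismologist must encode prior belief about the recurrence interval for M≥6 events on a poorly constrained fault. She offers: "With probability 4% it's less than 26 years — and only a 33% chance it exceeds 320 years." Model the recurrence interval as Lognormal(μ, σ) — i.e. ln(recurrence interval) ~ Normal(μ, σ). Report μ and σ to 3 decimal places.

μ ≈ 5.264, σ ≈ 1.146

If T ~ Lognormal(μ,σ) then ln T ~ Normal(μ,σ), so the p-quantile of ln T is μ + z_p·σ.
ln(26) = 3.258 and ln(320) = 5.768; z_{0.04} = -1.751, z_{0.67} = 0.4399.
σ = (5.768 − 3.258)/(0.4399 − (-1.751)) = 1.146.
μ = 3.258 − (-1.751)·1.146 = 5.264.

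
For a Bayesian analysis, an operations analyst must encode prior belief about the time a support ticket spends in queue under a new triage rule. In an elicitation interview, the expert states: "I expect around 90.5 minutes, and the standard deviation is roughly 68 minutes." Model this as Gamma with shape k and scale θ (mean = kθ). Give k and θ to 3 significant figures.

For Gamma(k, scale θ): mean = kθ, variance = kθ², so CV = 1/√k.
CV = SD/mean = 68/90.5 = 0.7514, hence k = 1/CV² = 1.77.
Then θ = mean/k = 90.5/1.77 = 51.1.

k ≈ 1.77, θ ≈ 51.1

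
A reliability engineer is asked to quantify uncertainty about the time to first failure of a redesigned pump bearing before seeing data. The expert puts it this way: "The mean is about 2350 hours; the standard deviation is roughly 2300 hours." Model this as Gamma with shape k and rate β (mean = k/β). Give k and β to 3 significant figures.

k ≈ 1.04, β ≈ 0.000444

For Gamma(k, rate β): mean = k/β, variance = k/β², so CV = 1/√k.
CV = SD/mean = 2300/2350 = 0.9787, hence k = 1/CV² = 1.04.
Then β = k/mean = 1.04/2350 = 0.000444.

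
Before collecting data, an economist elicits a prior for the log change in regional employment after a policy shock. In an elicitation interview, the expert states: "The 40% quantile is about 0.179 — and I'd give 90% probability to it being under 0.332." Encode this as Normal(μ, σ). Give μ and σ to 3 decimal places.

The p-quantile of Normal(μ,σ) is μ + z_p·σ, with z_{0.4} = -0.2533 and z_{0.9} = 1.282.
Eliminate σ: μ = (z₂·x₁ − z₁·x₂)/(z₂ − z₁) = (1.282·0.179 − (-0.2533)·0.332)/1.535 = 0.204.
Then σ = (x₂ − x₁)/(z₂ − z₁) = (0.332 − 0.179)/1.535 = 0.100.

μ = 0.204, σ = 0.100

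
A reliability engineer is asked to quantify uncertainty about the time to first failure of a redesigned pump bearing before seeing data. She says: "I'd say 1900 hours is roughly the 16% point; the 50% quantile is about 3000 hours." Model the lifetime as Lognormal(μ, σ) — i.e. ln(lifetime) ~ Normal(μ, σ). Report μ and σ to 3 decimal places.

μ ≈ 8.006, σ ≈ 0.459

If T ~ Lognormal(μ,σ) then ln T ~ Normal(μ,σ), so the p-quantile of ln T is μ + z_p·σ.
ln(1900) = 7.55 and ln(3000) = 8.006; z_{0.16} = -0.9945, z_{0.5} = 0.
σ = (8.006 − 7.55)/(0 − (-0.9945)) = 0.459.
μ = 7.55 − (-0.9945)·0.459 = 8.006.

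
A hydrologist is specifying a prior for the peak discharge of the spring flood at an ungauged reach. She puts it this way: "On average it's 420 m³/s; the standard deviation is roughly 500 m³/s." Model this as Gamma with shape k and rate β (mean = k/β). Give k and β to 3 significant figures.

For Gamma(k, rate β): mean = k/β, variance = k/β², so CV = 1/√k.
CV = SD/mean = 500/420 = 1.19, hence k = 1/CV² = 0.706.
Then β = k/mean = 0.706/420 = 0.00168.

k ≈ 0.706, β ≈ 0.00168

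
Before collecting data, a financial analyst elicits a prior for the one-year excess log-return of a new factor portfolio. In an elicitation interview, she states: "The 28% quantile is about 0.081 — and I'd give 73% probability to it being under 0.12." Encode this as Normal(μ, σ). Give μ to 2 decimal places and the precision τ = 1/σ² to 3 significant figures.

For Normal(μ,σ), the p-quantile is μ + z_p·σ. Here z_{0.28} = -0.5828, z_{0.73} = 0.6128.
So 0.081 = μ − 0.5828σ and 0.12 = μ + 0.6128σ.
Subtracting: σ = (0.12 − 0.081)/(0.6128 − (-0.5828)) = 0.03.
Then μ = 0.081 − (-0.5828)·0.03 = 0.10.
Precision τ = 1/σ² = 1/0.03262² = 940.

μ = 0.10, τ = 940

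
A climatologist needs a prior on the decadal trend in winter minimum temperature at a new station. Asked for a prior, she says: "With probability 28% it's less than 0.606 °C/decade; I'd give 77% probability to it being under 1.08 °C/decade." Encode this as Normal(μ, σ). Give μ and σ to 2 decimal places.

The p-quantile of Normal(μ,σ) is μ + z_p·σ, with z_{0.28} = -0.5828 and z_{0.77} = 0.7388.
Eliminate σ: μ = (z₂·x₁ − z₁·x₂)/(z₂ − z₁) = (0.7388·0.606 − (-0.5828)·1.08)/1.322 = 0.82.
Then σ = (x₂ − x₁)/(z₂ − z₁) = (1.08 − 0.606)/1.322 = 0.36.

μ = 0.82, σ = 0.36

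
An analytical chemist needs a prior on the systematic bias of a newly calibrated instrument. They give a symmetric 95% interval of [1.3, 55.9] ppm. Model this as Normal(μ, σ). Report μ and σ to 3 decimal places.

A symmetric 95% interval runs μ ± z·σ with z = 1.96.
Half-width = 27.3, so σ = 27.3/1.96 = 13.929.
μ is the interval midpoint, 28.600.

μ = 28.600, σ = 13.929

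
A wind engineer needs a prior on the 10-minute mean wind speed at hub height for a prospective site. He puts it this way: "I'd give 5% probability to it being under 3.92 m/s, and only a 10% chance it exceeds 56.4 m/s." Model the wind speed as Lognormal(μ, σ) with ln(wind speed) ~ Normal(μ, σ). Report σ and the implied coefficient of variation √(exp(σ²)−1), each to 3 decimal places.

If T ~ Lognormal(μ,σ) then ln T ~ Normal(μ,σ), so the p-quantile of ln T is μ + z_p·σ.
ln(3.92) = 1.366 and ln(56.4) = 4.032; z_{0.05} = -1.645, z_{0.9} = 1.282.
σ = (4.032 − 1.366)/(1.282 − (-1.645)) = 0.911.
μ = 1.366 − (-1.645)·0.911 = 2.865.
CV = √(exp(σ²)−1) = √(exp(0.8302)−1) = 1.137.

σ ≈ 0.911, CV ≈ 1.137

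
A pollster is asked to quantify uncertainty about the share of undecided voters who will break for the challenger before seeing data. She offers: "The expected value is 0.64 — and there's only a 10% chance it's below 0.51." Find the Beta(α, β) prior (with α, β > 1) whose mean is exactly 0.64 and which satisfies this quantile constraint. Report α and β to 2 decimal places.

With mean 0.64 fixed, write α = 0.64s, β = 0.36s where s = α+β.
Need P(θ < 0.51) = 0.1 under Beta(0.64s, 0.36s). Normal approximation: (q−m)/√(m(1−m)/s) ≈ z_{0.1} = -1.28, so s ≈ 0.64·0.36·(-1.28)²/(0.51−0.64)² = 22.4.
At s = 22.4: P(θ<0.51) ≈ 0.103. Adjusting to match 0.1 gives s ≈ 22.94.
So α = 0.64·22.94 ≈ 14.68, β = 0.36·22.94 ≈ 8.26.

α ≈ 14.68, β ≈ 8.26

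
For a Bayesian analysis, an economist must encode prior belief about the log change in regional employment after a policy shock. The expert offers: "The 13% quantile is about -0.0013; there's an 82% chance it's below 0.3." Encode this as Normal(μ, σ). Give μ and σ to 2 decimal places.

For Normal(μ,σ), the p-quantile is μ + z_p·σ. Here z_{0.13} = -1.126, z_{0.82} = 0.9154.
So -0.0013 = μ − 1.126σ and 0.3 = μ + 0.9154σ.
Subtracting: σ = (0.3 − -0.0013)/(0.9154 − (-1.126)) = 0.15.
Then μ = -0.0013 − (-1.126)·0.15 = 0.16.

μ = 0.16, σ = 0.15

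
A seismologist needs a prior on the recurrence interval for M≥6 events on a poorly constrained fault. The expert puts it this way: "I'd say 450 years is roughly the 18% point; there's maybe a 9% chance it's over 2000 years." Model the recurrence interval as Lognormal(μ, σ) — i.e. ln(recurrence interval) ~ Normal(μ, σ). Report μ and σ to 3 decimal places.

If T ~ Lognormal(μ,σ) then ln T ~ Normal(μ,σ), so the p-quantile of ln T is μ + z_p·σ.
ln(450) = 6.109 and ln(2000) = 7.601; z_{0.18} = -0.9154, z_{0.91} = 1.341.
σ = (7.601 − 6.109)/(1.341 − (-0.9154)) = 0.661.
μ = 6.109 − (-0.9154)·0.661 = 6.714.

μ ≈ 6.714, σ ≈ 0.661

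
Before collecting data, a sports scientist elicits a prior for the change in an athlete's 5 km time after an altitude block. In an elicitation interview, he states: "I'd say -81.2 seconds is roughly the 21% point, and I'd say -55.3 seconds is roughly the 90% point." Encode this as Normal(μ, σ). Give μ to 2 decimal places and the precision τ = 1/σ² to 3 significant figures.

μ = -71.20, τ = 0.0065

The p-quantile of Normal(μ,σ) is μ + z_p·σ, with z_{0.21} = -0.8064 and z_{0.9} = 1.282.
Eliminate σ: μ = (z₂·x₁ − z₁·x₂)/(z₂ − z₁) = (1.282·-81.2 − (-0.8064)·-55.3)/2.088 = -71.20.
Then σ = (x₂ − x₁)/(z₂ − z₁) = (-55.3 − -81.2)/2.088 = 12.40.
Precision τ = 1/σ² = 1/12.4² = 0.0065.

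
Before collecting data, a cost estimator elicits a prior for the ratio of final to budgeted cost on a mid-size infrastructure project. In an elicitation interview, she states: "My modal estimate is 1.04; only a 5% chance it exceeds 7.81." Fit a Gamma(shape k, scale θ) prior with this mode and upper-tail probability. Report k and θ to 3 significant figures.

Gamma(k,θ) with k>1 has mode (k−1)θ, so θ = 1.04/(k−1).
Need P(X < 7.81) = 0.95 with θ tied to k this way. Start at k = 2, θ = 1.04: P(X<7.81) ≈ 0.995.
Too high — lower k to spread out. Iterating converges to k ≈ 1.53.
Then θ = 1.04/(1.53−1) ≈ 1.98.

k ≈ 1.53, θ ≈ 1.98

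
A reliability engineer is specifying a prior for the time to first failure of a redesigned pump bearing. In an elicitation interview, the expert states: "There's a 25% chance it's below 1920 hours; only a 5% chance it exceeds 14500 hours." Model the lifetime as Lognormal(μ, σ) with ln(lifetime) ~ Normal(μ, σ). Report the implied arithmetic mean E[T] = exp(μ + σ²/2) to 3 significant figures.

If T ~ Lognormal(μ,σ) then ln T ~ Normal(μ,σ), so the p-quantile of ln T is μ + z_p·σ.
ln(1920) = 7.56 and ln(14500) = 9.582; z_{0.25} = -0.6745, z_{0.95} = 1.645.
σ = (9.582 − 7.56)/(1.645 − (-0.6745)) = 0.872.
μ = 7.56 − (-0.6745)·0.872 = 8.148.
E[T] = exp(μ + σ²/2) = exp(8.148 + 0.3799) = 5050 hours.

E[T] ≈ 5050 hours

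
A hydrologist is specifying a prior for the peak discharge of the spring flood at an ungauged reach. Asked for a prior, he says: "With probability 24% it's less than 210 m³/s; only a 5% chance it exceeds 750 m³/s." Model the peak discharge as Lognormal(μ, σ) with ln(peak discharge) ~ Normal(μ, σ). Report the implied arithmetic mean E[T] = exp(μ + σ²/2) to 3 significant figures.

E[T] ≈ 356 m³/s

If T ~ Lognormal(μ,σ) then ln T ~ Normal(μ,σ), so the p-quantile of ln T is μ + z_p·σ.
ln(210) = 5.347 and ln(750) = 6.62; z_{0.24} = -0.7063, z_{0.95} = 1.645.
σ = (6.62 − 5.347)/(1.645 − (-0.7063)) = 0.541.
μ = 5.347 − (-0.7063)·0.541 = 5.730.
E[T] = exp(μ + σ²/2) = exp(5.730 + 0.1466) = 356 m³/s.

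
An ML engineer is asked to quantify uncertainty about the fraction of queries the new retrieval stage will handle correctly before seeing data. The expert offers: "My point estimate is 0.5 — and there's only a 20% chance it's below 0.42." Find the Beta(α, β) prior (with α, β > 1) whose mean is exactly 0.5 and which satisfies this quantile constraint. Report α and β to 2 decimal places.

With mean 0.5 fixed, write α = 0.5s, β = 0.5s where s = α+β.
Need P(θ < 0.42) = 0.2 under Beta(0.5s, 0.5s). Normal approximation: (q−m)/√(m(1−m)/s) ≈ z_{0.2} = -0.842, so s ≈ 0.5·0.5·(-0.842)²/(0.42−0.5)² = 27.7.
At s = 27.7: P(θ<0.42) ≈ 0.201. Adjusting to match 0.2 gives s ≈ 27.81.
So α = 0.5·27.81 ≈ 13.90, β = 0.5·27.81 ≈ 13.90.

α ≈ 13.90, β ≈ 13.90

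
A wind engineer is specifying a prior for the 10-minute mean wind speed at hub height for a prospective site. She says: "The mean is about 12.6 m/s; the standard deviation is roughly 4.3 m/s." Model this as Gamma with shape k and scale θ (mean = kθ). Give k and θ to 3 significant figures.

For Gamma(k, scale θ): mean = kθ, variance = kθ², so CV = 1/√k.
CV = SD/mean = 4.3/12.6 = 0.3413, hence k = 1/CV² = 8.59.
Then θ = mean/k = 12.6/8.59 = 1.47.

k ≈ 8.59, θ ≈ 1.47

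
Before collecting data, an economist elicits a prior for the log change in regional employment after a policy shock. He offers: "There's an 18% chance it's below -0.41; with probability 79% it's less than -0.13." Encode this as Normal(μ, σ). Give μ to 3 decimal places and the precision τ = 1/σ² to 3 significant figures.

The p-quantile of Normal(μ,σ) is μ + z_p·σ, with z_{0.18} = -0.9154 and z_{0.79} = 0.8064.
Eliminate σ: μ = (z₂·x₁ − z₁·x₂)/(z₂ − z₁) = (0.8064·-0.41 − (-0.9154)·-0.13)/1.722 = -0.261.
Then σ = (x₂ − x₁)/(z₂ − z₁) = (-0.13 − -0.41)/1.722 = 0.163.
Precision τ = 1/σ² = 1/0.1626² = 37.8.

μ = -0.261, τ = 37.8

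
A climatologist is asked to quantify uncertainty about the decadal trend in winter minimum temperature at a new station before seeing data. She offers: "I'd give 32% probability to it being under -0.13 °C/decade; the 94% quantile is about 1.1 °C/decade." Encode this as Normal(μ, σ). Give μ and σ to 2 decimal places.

The p-quantile of Normal(μ,σ) is μ + z_p·σ, with z_{0.32} = -0.4677 and z_{0.94} = 1.555.
Eliminate σ: μ = (z₂·x₁ − z₁·x₂)/(z₂ − z₁) = (1.555·-0.13 − (-0.4677)·1.1)/2.022 = 0.15.
Then σ = (x₂ − x₁)/(z₂ − z₁) = (1.1 − -0.13)/2.022 = 0.61.

μ = 0.15, σ = 0.61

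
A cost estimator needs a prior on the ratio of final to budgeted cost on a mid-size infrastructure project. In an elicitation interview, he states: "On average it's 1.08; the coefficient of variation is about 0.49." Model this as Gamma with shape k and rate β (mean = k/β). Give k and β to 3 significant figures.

For Gamma(k, rate β): mean = k/β, variance = k/β², so CV = 1/√k.
CV = 0.49, hence k = 1/CV² = 4.16.
Then β = k/mean = 4.16/1.08 = 3.86.

k ≈ 4.16, β ≈ 3.86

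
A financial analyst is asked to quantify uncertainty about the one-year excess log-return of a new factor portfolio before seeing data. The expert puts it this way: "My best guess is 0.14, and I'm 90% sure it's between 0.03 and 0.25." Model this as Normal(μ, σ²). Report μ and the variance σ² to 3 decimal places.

μ = 0.140, σ² = 0.004

A symmetric 90% interval runs μ ± z·σ with z = 1.645.
Half-width = 0.11, so σ = 0.11/1.645 = 0.0669 and σ² = 0.004.
μ is the stated best guess, 0.140.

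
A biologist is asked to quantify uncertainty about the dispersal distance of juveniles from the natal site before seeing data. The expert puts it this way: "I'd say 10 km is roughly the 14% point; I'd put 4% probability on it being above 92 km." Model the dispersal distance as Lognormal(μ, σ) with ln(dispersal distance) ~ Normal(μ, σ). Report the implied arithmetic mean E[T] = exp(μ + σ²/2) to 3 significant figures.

E[T] ≈ 31.7 km

If T ~ Lognormal(μ,σ) then ln T ~ Normal(μ,σ), so the p-quantile of ln T is μ + z_p·σ.
ln(10) = 2.303 and ln(92) = 4.522; z_{0.14} = -1.08, z_{0.96} = 1.751.
σ = (4.522 − 2.303)/(1.751 − (-1.08)) = 0.784.
μ = 2.303 − (-1.08)·0.784 = 3.149.
E[T] = exp(μ + σ²/2) = exp(3.149 + 0.3072) = 31.7 km.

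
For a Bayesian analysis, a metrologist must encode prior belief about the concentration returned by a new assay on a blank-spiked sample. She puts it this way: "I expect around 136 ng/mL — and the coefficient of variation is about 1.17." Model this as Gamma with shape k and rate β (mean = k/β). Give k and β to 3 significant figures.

k ≈ 0.731, β ≈ 0.00537

For Gamma(k, rate β): mean = k/β, variance = k/β², so CV = 1/√k.
CV = 1.17, hence k = 1/CV² = 0.731.
Then β = k/mean = 0.731/136 = 0.00537.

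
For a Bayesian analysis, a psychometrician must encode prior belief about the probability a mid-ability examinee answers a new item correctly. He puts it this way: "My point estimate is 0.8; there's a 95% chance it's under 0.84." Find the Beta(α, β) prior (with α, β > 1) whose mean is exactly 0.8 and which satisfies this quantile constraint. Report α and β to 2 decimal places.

With mean 0.8 fixed, write α = 0.8s, β = 0.2s where s = α+β.
Need P(θ < 0.84) = 0.95 under Beta(0.8s, 0.2s). Normal approximation: (q−m)/√(m(1−m)/s) ≈ z_{0.95} = 1.64, so s ≈ 0.8·0.2·(1.64)²/(0.84−0.8)² = 270.6.
At s = 270.6: P(θ<0.84) ≈ 0.956. Adjusting to match 0.95 gives s ≈ 251.69.
So α = 0.8·251.69 ≈ 201.35, β = 0.2·251.69 ≈ 50.34.

α ≈ 201.35, β ≈ 50.34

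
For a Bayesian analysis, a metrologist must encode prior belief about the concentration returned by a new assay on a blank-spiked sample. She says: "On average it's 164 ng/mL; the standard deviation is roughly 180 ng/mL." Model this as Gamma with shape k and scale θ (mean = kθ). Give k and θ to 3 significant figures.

k ≈ 0.83, θ ≈ 198

For Gamma(k, scale θ): mean = kθ, variance = kθ², so CV = 1/√k.
CV = SD/mean = 180/164 = 1.098, hence k = 1/CV² = 0.83.
Then θ = mean/k = 164/0.83 = 198.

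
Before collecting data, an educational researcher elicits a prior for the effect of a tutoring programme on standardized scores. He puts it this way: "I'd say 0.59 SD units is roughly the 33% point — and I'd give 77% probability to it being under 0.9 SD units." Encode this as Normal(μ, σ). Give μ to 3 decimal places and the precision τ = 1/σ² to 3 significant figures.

μ = 0.706, τ = 14.5

For Normal(μ,σ), the p-quantile is μ + z_p·σ. Here z_{0.33} = -0.4399, z_{0.77} = 0.7388.
So 0.59 = μ − 0.4399σ and 0.9 = μ + 0.7388σ.
Subtracting: σ = (0.9 − 0.59)/(0.7388 − (-0.4399)) = 0.263.
Then μ = 0.59 − (-0.4399)·0.263 = 0.706.
Precision τ = 1/σ² = 1/0.263² = 14.5.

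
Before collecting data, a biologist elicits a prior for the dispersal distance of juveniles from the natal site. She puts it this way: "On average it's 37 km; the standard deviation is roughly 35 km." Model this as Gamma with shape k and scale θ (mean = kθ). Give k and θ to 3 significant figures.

For Gamma(k, scale θ): mean = kθ, variance = kθ², so CV = 1/√k.
CV = SD/mean = 35/37 = 0.9459, hence k = 1/CV² = 1.12.
Then θ = mean/k = 37/1.12 = 33.1.

k ≈ 1.12, θ ≈ 33.1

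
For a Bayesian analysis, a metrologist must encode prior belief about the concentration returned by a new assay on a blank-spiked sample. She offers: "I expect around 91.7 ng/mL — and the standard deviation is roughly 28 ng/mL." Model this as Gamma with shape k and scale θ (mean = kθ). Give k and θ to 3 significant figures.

k ≈ 10.7, θ ≈ 8.55

For Gamma(k, scale θ): mean = kθ, variance = kθ², so CV = 1/√k.
CV = SD/mean = 28/91.7 = 0.3053, hence k = 1/CV² = 10.7.
Then θ = mean/k = 91.7/10.7 = 8.55.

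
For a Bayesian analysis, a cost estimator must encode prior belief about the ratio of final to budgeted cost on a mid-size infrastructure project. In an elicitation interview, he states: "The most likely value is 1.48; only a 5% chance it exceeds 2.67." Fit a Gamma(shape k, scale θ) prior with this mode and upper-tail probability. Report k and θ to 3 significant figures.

k ≈ 9, θ ≈ 0.185

Gamma(k,θ) with k>1 has mode (k−1)θ, so θ = 1.48/(k−1).
Need P(X < 2.67) = 0.95 with θ tied to k this way. Start at k = 2, θ = 1.48: P(X<2.67) ≈ 0.538.
Too low — raise k to concentrate. Iterating converges to k ≈ 9.
Then θ = 1.48/(9−1) ≈ 0.185.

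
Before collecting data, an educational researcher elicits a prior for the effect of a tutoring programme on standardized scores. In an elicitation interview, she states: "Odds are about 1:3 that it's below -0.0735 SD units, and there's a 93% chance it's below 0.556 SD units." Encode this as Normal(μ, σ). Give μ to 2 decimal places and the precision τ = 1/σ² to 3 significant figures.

For Normal(μ,σ), the p-quantile is μ + z_p·σ. Here z_{0.25} = -0.6745, z_{0.93} = 1.476.
So -0.0735 = μ − 0.6745σ and 0.556 = μ + 1.476σ.
Subtracting: σ = (0.556 − -0.0735)/(1.476 − (-0.6745)) = 0.29.
Then μ = -0.0735 − (-0.6745)·0.29 = 0.12.
Precision τ = 1/σ² = 1/0.2928² = 11.7.

μ = 0.12, τ = 11.7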